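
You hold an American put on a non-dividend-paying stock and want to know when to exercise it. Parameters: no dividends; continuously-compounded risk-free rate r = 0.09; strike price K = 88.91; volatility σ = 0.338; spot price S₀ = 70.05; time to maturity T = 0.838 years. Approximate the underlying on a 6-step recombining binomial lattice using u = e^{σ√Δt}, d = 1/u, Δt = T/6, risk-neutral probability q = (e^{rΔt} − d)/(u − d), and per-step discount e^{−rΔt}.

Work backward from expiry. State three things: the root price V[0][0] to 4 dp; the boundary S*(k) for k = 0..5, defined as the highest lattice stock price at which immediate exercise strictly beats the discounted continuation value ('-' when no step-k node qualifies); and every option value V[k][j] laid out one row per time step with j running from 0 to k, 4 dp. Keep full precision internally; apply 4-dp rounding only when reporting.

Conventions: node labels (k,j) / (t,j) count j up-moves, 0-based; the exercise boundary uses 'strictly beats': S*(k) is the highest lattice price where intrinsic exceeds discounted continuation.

price = 19.2046
boundary = - 61.7375 70.0500 61.7375 70.0500 79.4817
tree:
19.2046
27.1725 12.2710
34.4986 18.8600 6.4491
40.9553 27.1725 11.2650 2.1325
46.6458 34.4986 18.8600 4.4840 0.0000
51.6611 40.9553 27.1725 9.4283 0.0000 0.0000
56.0812 46.6458 34.4986 18.8600 0.0000 0.0000 0.0000

params: Δt=0.13967 u=1.13464 d=0.88134 q=0.51840 e^(-rΔt)=0.98751
t_6 payoffs: 56.0812 46.6458 34.4986 18.8600 0.0000 0.0000 0.0000
t_5: node(5,0) S=37.2489 payoff=51.6611 vs cont=50.5505 → 51.6611 [stop]  node(5,1) S=47.9547 payoff=40.9553 vs cont=39.8447 → 40.9553 [stop]  node(5,2) S=61.7375 payoff=27.1725 vs cont=26.0619 → 27.1725 [stop]  node(5,3) S=79.4817 payoff=9.4283 vs cont=8.9695 → 9.4283 [stop]  node(5,4) S=102.3258 payoff=0.0000 vs cont=0.0000 → 0.0000 [wait]  node(5,5) S=131.7355 payoff=0.0000 vs cont=0.0000 → 0.0000 [wait]  ⇒ S*(5)=79.4817
t_4: node(4,0) S=42.2642 payoff=46.6458 vs cont=45.5352 → 46.6458 [stop]  node(4,1) S=54.4114 payoff=34.4986 vs cont=33.3880 → 34.4986 [stop]  node(4,2) S=70.0500 payoff=18.8600 vs cont=17.7494 → 18.8600 [stop]  node(4,3) S=90.1833 payoff=0.0000 vs cont=4.4840 → 4.4840 [wait]  node(4,4) S=116.1031 payoff=0.0000 vs cont=0.0000 → 0.0000 [wait]  ⇒ S*(4)=70.0500
t_3: node(3,0) S=47.9547 payoff=40.9553 vs cont=39.8447 → 40.9553 [stop]  node(3,1) S=61.7375 payoff=27.1725 vs cont=26.0619 → 27.1725 [stop]  node(3,2) S=79.4817 payoff=9.4283 vs cont=11.2650 → 11.2650 [wait]  node(3,3) S=102.3258 payoff=0.0000 vs cont=2.1325 → 2.1325 [wait]  ⇒ S*(3)=61.7375
t_2: node(2,0) S=54.4114 payoff=34.4986 vs cont=33.3880 → 34.4986 [stop]  node(2,1) S=70.0500 payoff=18.8600 vs cont=18.6896 → 18.8600 [stop]  node(2,2) S=90.1833 payoff=0.0000 vs cont=6.4491 → 6.4491 [wait]  ⇒ S*(2)=70.0500
t_1: node(1,0) S=61.7375 payoff=27.1725 vs cont=26.0619 → 27.1725 [stop]  node(1,1) S=79.4817 payoff=9.4283 vs cont=12.2710 → 12.2710 [wait]  ⇒ S*(1)=61.7375
t_0: node(0,0) S=70.0500 payoff=18.8600 vs cont=19.2046 → 19.2046 [wait]  ⇒ S*(0)=-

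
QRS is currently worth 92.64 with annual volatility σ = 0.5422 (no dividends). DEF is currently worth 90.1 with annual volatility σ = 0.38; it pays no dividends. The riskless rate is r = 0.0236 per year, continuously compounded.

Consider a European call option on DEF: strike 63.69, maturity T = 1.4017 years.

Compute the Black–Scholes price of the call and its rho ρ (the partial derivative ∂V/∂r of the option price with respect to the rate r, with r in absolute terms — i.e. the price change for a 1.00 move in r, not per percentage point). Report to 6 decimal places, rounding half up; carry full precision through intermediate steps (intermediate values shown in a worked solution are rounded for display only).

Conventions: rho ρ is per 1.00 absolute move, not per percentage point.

σ√T = 0.38·√1.4017 = 0.449895
d₁ = (ln(S/K) + (r+σ²/2)T) / (σ√T) = (ln(90.1/63.69) + (0.0236+0.38²/2)·1.4017) / 0.449895 = (0.346893 + 0.134283) / 0.449895 = 1.069528
d₂ = d₁ − σ√T = 1.069528 − 0.449895 = 0.619633
e^{−rT} = 0.967461
N(d₁) = 0.857584,  N(d₂) = 0.732250
Call price V = S·N(d₁) − K·e^{−rT}·N(d₂) = 77.268335 − 45.119510 = 32.148825
ρ = K·T·e^{−rT}·N(d₂) = 63.244017

price = 32.148825
ρ = 63.244017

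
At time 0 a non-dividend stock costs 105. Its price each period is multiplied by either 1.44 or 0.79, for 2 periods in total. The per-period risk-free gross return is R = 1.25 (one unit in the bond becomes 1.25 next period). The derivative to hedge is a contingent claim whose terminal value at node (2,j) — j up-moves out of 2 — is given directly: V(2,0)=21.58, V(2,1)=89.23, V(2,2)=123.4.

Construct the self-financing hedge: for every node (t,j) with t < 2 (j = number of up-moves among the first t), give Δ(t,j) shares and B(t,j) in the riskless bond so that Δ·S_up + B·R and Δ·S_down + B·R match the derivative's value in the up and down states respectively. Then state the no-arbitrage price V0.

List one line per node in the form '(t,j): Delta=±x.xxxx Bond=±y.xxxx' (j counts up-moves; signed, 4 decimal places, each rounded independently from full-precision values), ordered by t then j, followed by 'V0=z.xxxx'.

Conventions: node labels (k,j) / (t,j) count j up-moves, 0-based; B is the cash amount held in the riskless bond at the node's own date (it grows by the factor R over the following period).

Under the risk-neutral measure, an up-move has probability p* = (R−d)/(u−d) = 0.7077 and values discount at R = 1.25.
Terminal payoffs: V(2,0)=21.5800, V(2,1)=89.2300, V(2,2)=123.4000
  t=1,j=0: stock 82.9500 → up 119.4480 (V=89.2300), down 65.5305 (V=21.5800). Price 55.5643; hedge Δ=1.2547, bond B=-48.5126.
  t=1,j=1: stock 151.2000 → up 217.7280 (V=123.4000), down 119.4480 (V=89.2300). Price 90.7295; hedge Δ=0.3477, bond B=38.1602.
  t=0,j=0: stock 105.0000 → up 151.2000 (V=90.7295), down 82.9500 (V=55.5643). Price 64.3603; hedge Δ=0.5152, bond B=10.2601.
As a check, the time-0 holding Δ(0,0)·S0 + B(0,0) comes to 64.3603 — exactly V0.

(0,0): Delta=0.5152 Bond=10.2601
(1,0): Delta=1.2547 Bond=-48.5126
(1,1): Delta=0.3477 Bond=38.1602
V0=64.3603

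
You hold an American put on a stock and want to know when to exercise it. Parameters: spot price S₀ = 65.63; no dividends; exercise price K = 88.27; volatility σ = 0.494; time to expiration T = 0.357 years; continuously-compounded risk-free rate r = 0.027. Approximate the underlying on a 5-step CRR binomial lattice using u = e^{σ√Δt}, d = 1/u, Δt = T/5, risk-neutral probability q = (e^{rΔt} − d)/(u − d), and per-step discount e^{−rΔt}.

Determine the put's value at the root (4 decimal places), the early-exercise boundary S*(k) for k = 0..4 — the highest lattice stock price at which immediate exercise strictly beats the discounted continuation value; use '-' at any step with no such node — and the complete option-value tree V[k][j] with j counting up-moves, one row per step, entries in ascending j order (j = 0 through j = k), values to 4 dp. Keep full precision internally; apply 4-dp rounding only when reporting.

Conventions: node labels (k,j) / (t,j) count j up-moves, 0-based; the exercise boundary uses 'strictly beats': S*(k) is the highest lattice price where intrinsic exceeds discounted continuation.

price = 24.1926
boundary = - - 50.4020 57.5142 65.6300
tree:
24.1926
30.9137 16.8426
37.8680 23.3327 9.7188
44.1007 30.7558 15.2012 3.6827
49.5626 37.8680 22.6400 7.0193 0.0000
54.3492 44.1007 30.7558 13.3790 0.0000 0.0000

params: Δt=0.07140 u=1.14111 d=0.87634 q=0.47434 e^(-rΔt)=0.99807
t_5 payoffs: 54.3492 44.1007 30.7558 13.3790 0.0000 0.0000
t_4: node(4,0) S=38.7074 payoff=49.5626 vs cont=49.3926 → 49.5626 [stop]  node(4,1) S=50.4020 payoff=37.8680 vs cont=37.6980 → 37.8680 [stop]  node(4,2) S=65.6300 payoff=22.6400 vs cont=22.4700 → 22.6400 [stop]  node(4,3) S=85.4588 payoff=2.8112 vs cont=7.0193 → 7.0193 [wait]  node(4,4) S=111.2784 payoff=0.0000 vs cont=0.0000 → 0.0000 [wait]  ⇒ S*(4)=65.6300
t_3: node(3,0) S=44.1693 payoff=44.1007 vs cont=43.9307 → 44.1007 [stop]  node(3,1) S=57.5142 payoff=30.7558 vs cont=30.5858 → 30.7558 [stop]  node(3,2) S=74.8910 payoff=13.3790 vs cont=15.2012 → 15.2012 [wait]  node(3,3) S=97.5178 payoff=0.0000 vs cont=3.6827 → 3.6827 [wait]  ⇒ S*(3)=57.5142
t_2: node(2,0) S=50.4020 payoff=37.8680 vs cont=37.6980 → 37.8680 [stop]  node(2,1) S=65.6300 payoff=22.6400 vs cont=23.3327 → 23.3327 [wait]  node(2,2) S=85.4588 payoff=2.8112 vs cont=9.7188 → 9.7188 [wait]  ⇒ S*(2)=50.4020
t_1: node(1,0) S=57.5142 payoff=30.7558 vs cont=30.9137 → 30.9137 [wait]  node(1,1) S=74.8910 payoff=13.3790 vs cont=16.8426 → 16.8426 [wait]  ⇒ S*(1)=-
t_0: node(0,0) S=65.6300 payoff=22.6400 vs cont=24.1926 → 24.1926 [wait]  ⇒ S*(0)=-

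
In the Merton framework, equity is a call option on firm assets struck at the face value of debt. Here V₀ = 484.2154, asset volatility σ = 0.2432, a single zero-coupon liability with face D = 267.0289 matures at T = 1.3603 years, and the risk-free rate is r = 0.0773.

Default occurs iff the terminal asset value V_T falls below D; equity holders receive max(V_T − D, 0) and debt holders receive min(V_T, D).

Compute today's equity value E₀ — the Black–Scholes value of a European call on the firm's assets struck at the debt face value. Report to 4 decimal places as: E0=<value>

E0=244.0507

Apply the equity-as-call identities (strike 267.0289, horizon 1.3603 years):
d₁ = [ln(V₀/D) + (r + σ²/2)T] / (σ√T)
   = [ln(484.2154/267.0289) + (0.0773 + 0.5·0.2432²)·1.3603] / (0.2432·√1.3603)
   = [0.595173 + 0.145380] / 0.283649 = 2.610808
d₂ = d₁ − σ√T = 2.610808 − 0.283649 = 2.327159
N(d₁) = 0.995484,  N(d₂) = 0.990022,  e^(−rT) = 0.900188
E₀ = V₀·N(d₁) − D·e^(−rT)·N(d₂)
   = 484.2154·0.995484 − 267.0289·0.900188·0.990022 = 244.050724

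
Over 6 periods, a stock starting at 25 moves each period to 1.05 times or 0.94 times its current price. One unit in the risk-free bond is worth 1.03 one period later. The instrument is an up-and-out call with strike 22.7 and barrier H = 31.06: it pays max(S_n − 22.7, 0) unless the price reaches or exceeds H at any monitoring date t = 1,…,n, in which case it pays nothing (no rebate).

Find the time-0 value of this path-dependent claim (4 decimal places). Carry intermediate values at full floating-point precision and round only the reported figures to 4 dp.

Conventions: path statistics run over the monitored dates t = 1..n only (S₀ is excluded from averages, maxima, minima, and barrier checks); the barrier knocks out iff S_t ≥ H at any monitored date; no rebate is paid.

price = 2.8819

Risk-neutral up-probability p* = (R−d)/(u−d) = (1.03−0.94)/(1.05−0.94) = 0.8182; the claim prices as the p*-weighted sum of path payoffs discounted by R^6.
Enumerate all 2^6 = 64 price paths (U = up ×1.05, D = down ×0.94); each path with k up-moves has probability p*^k·(1−p*)^(6−k).
DDDDDD: M=23.5000, payoff=0.0000, prob=0.000036
UDDDDD: M=26.2500, payoff=0.0000, prob=0.000163
DUDDDD: M=24.6750, payoff=0.0000, prob=0.000163
UUDDDD: M=27.5625, payoff=0.0000, prob=0.000732
DDUDDD: M=23.5000, payoff=0.0000, prob=0.000163
UDUDDD: M=26.2500, payoff=0.0000, prob=0.000732
DUUDDD: M=25.9088, payoff=0.0000, prob=0.000732
UUUDDD: M=28.9406, payoff=1.3376, prob=0.003292
DDDUDD: M=23.5000, payoff=0.0000, prob=0.000163
UDDUDD: M=26.2500, payoff=0.0000, prob=0.000732
DUDUDD: M=24.6750, payoff=0.0000, prob=0.000732
UUDUDD: M=27.5625, payoff=1.3376, prob=0.003292
DDUUDD: M=24.3542, payoff=0.0000, prob=0.000732
UDUUDD: M=27.2042, payoff=1.3376, prob=0.003292
DUUUDD: M=27.2042, payoff=1.3376, prob=0.003292
UUUUDD: M=30.3877, payoff=4.1505, prob=0.014814
DDDDUD: M=23.5000, payoff=0.0000, prob=0.000163
UDDDUD: M=26.2500, payoff=0.0000, prob=0.000732
DUDDUD: M=24.6750, payoff=0.0000, prob=0.000732
UUDDUD: M=27.5625, payoff=1.3376, prob=0.003292
DDUDUD: M=23.5000, payoff=0.0000, prob=0.000732
UDUDUD: M=26.2500, payoff=1.3376, prob=0.003292
DUUDUD: M=25.9088, payoff=1.3376, prob=0.003292
UUUDUD: M=28.9406, payoff=4.1505, prob=0.014814
DDDUUD: M=23.5000, payoff=0.0000, prob=0.000732
UDDUUD: M=26.2500, payoff=1.3376, prob=0.003292
DUDUUD: M=25.5719, payoff=1.3376, prob=0.003292
UUDUUD: M=28.5644, payoff=4.1505, prob=0.014814
DDUUUD: M=25.5719, payoff=1.3376, prob=0.003292
UDUUUD: M=28.5644, payoff=4.1505, prob=0.014814
DUUUUD: M=28.5644, payoff=4.1505, prob=0.014814
UUUUUD: M=31.9070, payoff=0.0000, prob=0.066663
DDDDDU: M=23.5000, payoff=0.0000, prob=0.000163
UDDDDU: M=26.2500, payoff=0.0000, prob=0.000732
DUDDDU: M=24.6750, payoff=0.0000, prob=0.000732
UUDDDU: M=27.5625, payoff=1.3376, prob=0.003292
DDUDDU: M=23.5000, payoff=0.0000, prob=0.000732
UDUDDU: M=26.2500, payoff=1.3376, prob=0.003292
DUUDDU: M=25.9088, payoff=1.3376, prob=0.003292
UUUDDU: M=28.9406, payoff=4.1505, prob=0.014814
DDDUDU: M=23.5000, payoff=0.0000, prob=0.000732
UDDUDU: M=26.2500, payoff=1.3376, prob=0.003292
DUDUDU: M=24.6750, payoff=1.3376, prob=0.003292
UUDUDU: M=27.5625, payoff=4.1505, prob=0.014814
DDUUDU: M=24.3542, payoff=1.3376, prob=0.003292
UDUUDU: M=27.2042, payoff=4.1505, prob=0.014814
DUUUDU: M=27.2042, payoff=4.1505, prob=0.014814
UUUUDU: M=30.3877, payoff=7.2926, prob=0.066663
DDDDUU: M=23.5000, payoff=0.0000, prob=0.000732
UDDDUU: M=26.2500, payoff=1.3376, prob=0.003292
DUDDUU: M=24.6750, payoff=1.3376, prob=0.003292
UUDDUU: M=27.5625, payoff=4.1505, prob=0.014814
DDUDUU: M=24.0376, payoff=1.3376, prob=0.003292
UDUDUU: M=26.8505, payoff=4.1505, prob=0.014814
DUUDUU: M=26.8505, payoff=4.1505, prob=0.014814
UUUDUU: M=29.9926, payoff=7.2926, prob=0.066663
DDDUUU: M=24.0376, payoff=1.3376, prob=0.003292
UDDUUU: M=26.8505, payoff=4.1505, prob=0.014814
DUDUUU: M=26.8505, payoff=4.1505, prob=0.014814
UUDUUU: M=29.9926, payoff=7.2926, prob=0.066663
DDUUUU: M=26.8505, payoff=4.1505, prob=0.014814
UDUUUU: M=29.9926, payoff=7.2926, prob=0.066663
DUUUUU: M=29.9926, payoff=7.2926, prob=0.066663
UUUUUU: M=33.5024, payoff=0.0000, prob=0.299985
Price = Σ prob·payoff / R^6 = 3.441110 / 1.194052 = 2.8819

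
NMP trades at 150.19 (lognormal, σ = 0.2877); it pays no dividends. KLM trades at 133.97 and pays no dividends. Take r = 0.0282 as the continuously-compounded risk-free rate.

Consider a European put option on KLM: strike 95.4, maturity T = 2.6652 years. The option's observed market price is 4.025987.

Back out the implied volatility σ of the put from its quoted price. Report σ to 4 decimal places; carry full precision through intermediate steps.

sigma = 0.2614

At σ = 0.2614 the Black–Scholes value reproduces the quote:
σ√T = 0.2614·√2.6652 = 0.426747
d₁ = (ln(S/K) + (r+σ²/2)T) / (σ√T) = (ln(133.97/95.4) + (0.0282+0.2614²/2)·2.6652) / 0.426747 = (0.339537 + 0.166215) / 0.426747 = 1.185134
d₂ = d₁ − σ√T = 1.185134 − 0.426747 = 0.758387
e^{−rT} = 0.927596
N(−d₁) = 0.117982,  N(−d₂) = 0.224110
V = K·e^{−rT}·N(−d₂) − S·N(−d₁) = 19.832063 − 15.806076 = 4.025987 (the observed quote) — the price is monotone increasing in volatility, hence this σ is the only solution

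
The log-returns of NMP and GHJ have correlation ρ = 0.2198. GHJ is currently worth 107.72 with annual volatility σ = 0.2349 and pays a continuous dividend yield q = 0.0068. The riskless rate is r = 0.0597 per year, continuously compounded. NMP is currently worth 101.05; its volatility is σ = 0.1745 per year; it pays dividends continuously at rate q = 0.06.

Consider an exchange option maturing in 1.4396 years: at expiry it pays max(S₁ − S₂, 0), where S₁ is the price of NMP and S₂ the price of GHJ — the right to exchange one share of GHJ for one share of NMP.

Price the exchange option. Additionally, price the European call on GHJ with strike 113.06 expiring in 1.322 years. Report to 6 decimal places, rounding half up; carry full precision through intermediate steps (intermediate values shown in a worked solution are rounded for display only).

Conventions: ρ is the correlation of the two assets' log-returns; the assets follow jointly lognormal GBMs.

σ_eff = √(σ₁² + σ₂² − 2ρσ₁σ₂) = √(0.1745² + 0.2349² − 2·0.2198·0.1745·0.2349) = 0.260017
d₁ = (ln(S₁/S₂) + (q₂ − q₁ + σ_eff²/2)T) / (σ_eff√T) = (ln(101.05/107.72) + (0.0068 − 0.06 + 0.033805)·1.4396) / 0.311978 = -0.294385
d₂ = d₁ − σ_eff√T = -0.294385 − 0.311978 = -0.606363
N(d₁) = 0.384232,  N(d₂) = 0.272137
V = S₁·e^{−q₁T}·N(d₁) − S₂·e^{−q₂T}·N(d₂) = 35.613691 − 29.029025 = 6.584666
[vanilla: GHJ call K=113.06]
σ√T = 0.2349·√1.322 = 0.270084
d₁ = (ln(S/K) + (r−q+σ²/2)T) / (σ√T) = (ln(107.72/113.06) + (0.0597−0.0068+0.2349²/2)·1.322) / 0.270084 = (-0.048383 + 0.106406) / 0.270084 = 0.214834
d₂ = d₁ − σ√T = 0.214834 − 0.270084 = -0.055250
e^{−rT} = 0.924111
e^{−qT} = 0.991051
N(d₁) = 0.585051,  N(d₂) = 0.477969
price = S·e^{−qT}·N(d₁) − K·e^{−rT}·N(d₂) = 62.457740 − 49.938231 = 12.519509

exchange price = 6.584666
price(GHJ call K=113.06) = 12.519509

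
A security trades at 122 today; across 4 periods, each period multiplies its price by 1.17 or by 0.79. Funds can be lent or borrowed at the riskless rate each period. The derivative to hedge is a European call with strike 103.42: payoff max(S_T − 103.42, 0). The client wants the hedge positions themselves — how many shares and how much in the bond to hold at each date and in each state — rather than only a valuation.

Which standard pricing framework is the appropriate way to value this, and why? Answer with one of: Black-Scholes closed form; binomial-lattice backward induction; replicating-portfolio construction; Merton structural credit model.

Key observation: a price alone would not answer the question — the per-node share/bond construction on the spot-122, 1.17/0.79 tree is required, and only the replicating-portfolio method yields it.

framework: replicating-portfolio construction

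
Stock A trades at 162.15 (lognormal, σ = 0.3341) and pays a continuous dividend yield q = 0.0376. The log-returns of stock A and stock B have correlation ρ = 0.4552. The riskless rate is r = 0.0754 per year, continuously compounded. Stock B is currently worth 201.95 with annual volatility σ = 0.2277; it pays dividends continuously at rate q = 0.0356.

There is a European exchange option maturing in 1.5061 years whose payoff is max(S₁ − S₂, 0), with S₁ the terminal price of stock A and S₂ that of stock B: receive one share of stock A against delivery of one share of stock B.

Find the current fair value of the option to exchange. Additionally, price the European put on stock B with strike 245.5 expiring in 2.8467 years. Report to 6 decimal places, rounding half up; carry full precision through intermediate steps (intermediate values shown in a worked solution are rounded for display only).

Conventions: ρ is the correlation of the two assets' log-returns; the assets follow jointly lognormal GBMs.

σ_eff = √(σ₁² + σ₂² − 2ρσ₁σ₂) = √(0.3341² + 0.2277² − 2·0.4552·0.3341·0.2277) = 0.306939
d₁ = (ln(S₁/S₂) + (q₂ − q₁ + σ_eff²/2)T) / (σ_eff√T) = (ln(162.15/201.95) + (0.0356 − 0.0376 + 0.047106)·1.5061) / 0.376686 = -0.402362
d₂ = d₁ − σ_eff√T = -0.402362 − 0.376686 = -0.779048
N(d₁) = 0.343709,  N(d₂) = 0.217976
V = S₁·e^{−q₁T}·N(d₁) − S₂·e^{−q₂T}·N(d₂) = 52.663975 − 41.722092 = 10.941883
[vanilla: stock B put K=245.5]
σ√T = 0.2277·√2.8467 = 0.384179
d₁ = (ln(S/K) + (r−q+σ²/2)T) / (σ√T) = (ln(201.95/245.5) + (0.0754−0.0356+0.2277²/2)·2.8467) / 0.384179 = (-0.195277 + 0.187096) / 0.384179 = -0.021296
d₂ = d₁ − σ√T = -0.021296 − 0.384179 = -0.405475
e^{−rT} = 0.806831
e^{−qT} = 0.903623
N(−d₁) = 0.508495,  N(−d₂) = 0.657436
price = K·e^{−rT}·N(−d₂) − S·e^{−qT}·N(−d₁) = 130.222885 − 92.793614 = 37.429271

exchange price = 10.941883
price(stock B put K=245.5) = 37.429271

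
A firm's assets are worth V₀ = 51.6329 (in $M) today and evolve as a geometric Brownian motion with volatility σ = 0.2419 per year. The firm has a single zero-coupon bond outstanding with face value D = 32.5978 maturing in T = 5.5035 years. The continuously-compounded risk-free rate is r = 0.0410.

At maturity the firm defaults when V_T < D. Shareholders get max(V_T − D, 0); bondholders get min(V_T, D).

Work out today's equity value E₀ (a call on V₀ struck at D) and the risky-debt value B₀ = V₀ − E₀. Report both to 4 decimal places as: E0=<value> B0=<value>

With assets at 51.6329 and a single debt payment of 32.5978 at 5.5035 years:
d₁ = [ln(V₀/D) + (r + σ²/2)T] / (σ√T)
   = [ln(51.6329/32.5978) + (0.0410 + 0.5·0.2419²)·5.5035] / (0.2419·√5.5035)
   = [0.459914 + 0.386664] / 0.567486 = 1.491804
d₂ = d₁ − σ√T = 1.491804 − 0.567486 = 0.924317
N(d₁) = 0.932125,  N(d₂) = 0.822339,  e^(−rT) = 0.798003
E₀ = V₀·N(d₁) − D·e^(−rT)·N(d₂)
   = 51.6329·0.932125 − 32.5978·0.798003·0.822339 = 26.736680
B₀ = V₀ − E₀ = 51.6329 − 26.736680 = 24.896220

E0=26.7367 B0=24.8962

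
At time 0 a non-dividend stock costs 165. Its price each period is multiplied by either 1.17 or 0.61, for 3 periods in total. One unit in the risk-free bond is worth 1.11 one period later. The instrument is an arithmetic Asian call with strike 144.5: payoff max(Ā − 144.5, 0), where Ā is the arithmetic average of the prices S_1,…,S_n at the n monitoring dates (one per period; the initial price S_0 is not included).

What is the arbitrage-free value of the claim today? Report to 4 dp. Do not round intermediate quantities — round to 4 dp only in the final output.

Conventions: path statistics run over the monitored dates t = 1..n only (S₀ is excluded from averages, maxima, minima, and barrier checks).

Risk-neutral up-probability p* = (R−d)/(u−d) = (1.11−0.61)/(1.17−0.61) = 0.8929; the claim prices as the p*-weighted sum of path payoffs discounted by R^3.
Enumerate all 2^3 = 8 price paths (U = up ×1.17, D = down ×0.61); each path with k up-moves has probability p*^k·(1−p*)^(3−k).
DDD: Ā=66.4995, payoff=0.0000, prob=0.001230
UDD: Ā=127.5481, payoff=0.0000, prob=0.010250
DUD: Ā=96.7481, payoff=0.0000, prob=0.010250
UUD: Ā=185.5661, payoff=41.0661, prob=0.085414
DDU: Ā=77.9601, payoff=0.0000, prob=0.010250
UDU: Ā=149.5301, payoff=5.0301, prob=0.085414
DUU: Ā=118.7301, payoff=0.0000, prob=0.085414
UUU: Ā=227.7282, payoff=83.2282, prob=0.711780
Price = Σ prob·payoff / R^3 = 63.177442 / 1.367631 = 46.1948

price = 46.1948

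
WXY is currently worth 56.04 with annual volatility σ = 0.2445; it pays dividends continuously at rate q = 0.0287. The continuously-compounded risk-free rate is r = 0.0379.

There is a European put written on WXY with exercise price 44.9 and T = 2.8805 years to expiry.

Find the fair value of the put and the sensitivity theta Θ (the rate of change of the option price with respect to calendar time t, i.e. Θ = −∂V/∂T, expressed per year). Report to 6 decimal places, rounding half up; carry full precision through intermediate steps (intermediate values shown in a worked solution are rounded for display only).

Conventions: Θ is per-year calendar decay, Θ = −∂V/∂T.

σ√T = 0.2445·√2.8805 = 0.414966
d₁ = (ln(S/K) + (r−q+σ²/2)T) / (σ√T) = (ln(56.04/44.9) + (0.0379−0.0287+0.2445²/2)·2.8805) / 0.414966 = (0.221628 + 0.112599) / 0.414966 = 0.805432
d₂ = d₁ − σ√T = 0.805432 − 0.414966 = 0.390466
e^{−rT} = 0.896577
e^{−qT} = 0.920655
N(−d₁) = 0.210285,  N(−d₂) = 0.348096
Put price V = K·e^{−rT}·N(−d₂) − S·e^{−qT}·N(−d₁) = 14.013069 − 10.849350 = 3.163719
φ(d₁) = (1/√(2π))·e^{−d₁²/2} = 0.288431
Θ = −S·e^{−qT}·φ(d₁)·σ/(2√T) − q·S·e^{−qT}·N(−d₁) + r·K·e^{−rT}·N(−d₂) = −1.071894 − 0.311376 + 0.531095 = -0.852175

price = 3.163719
Θ = -0.852175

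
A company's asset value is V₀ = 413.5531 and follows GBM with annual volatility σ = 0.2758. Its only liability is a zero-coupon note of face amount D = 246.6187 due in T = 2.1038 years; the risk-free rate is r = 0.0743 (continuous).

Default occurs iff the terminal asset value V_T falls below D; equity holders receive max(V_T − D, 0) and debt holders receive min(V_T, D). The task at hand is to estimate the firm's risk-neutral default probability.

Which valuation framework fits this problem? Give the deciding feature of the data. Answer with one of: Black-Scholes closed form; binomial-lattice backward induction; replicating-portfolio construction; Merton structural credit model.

Key observation: the question is about default risk generated by asset-value dynamics against a debt face of 246.6187 — the structural framework prices exactly that.

framework: Merton structural credit model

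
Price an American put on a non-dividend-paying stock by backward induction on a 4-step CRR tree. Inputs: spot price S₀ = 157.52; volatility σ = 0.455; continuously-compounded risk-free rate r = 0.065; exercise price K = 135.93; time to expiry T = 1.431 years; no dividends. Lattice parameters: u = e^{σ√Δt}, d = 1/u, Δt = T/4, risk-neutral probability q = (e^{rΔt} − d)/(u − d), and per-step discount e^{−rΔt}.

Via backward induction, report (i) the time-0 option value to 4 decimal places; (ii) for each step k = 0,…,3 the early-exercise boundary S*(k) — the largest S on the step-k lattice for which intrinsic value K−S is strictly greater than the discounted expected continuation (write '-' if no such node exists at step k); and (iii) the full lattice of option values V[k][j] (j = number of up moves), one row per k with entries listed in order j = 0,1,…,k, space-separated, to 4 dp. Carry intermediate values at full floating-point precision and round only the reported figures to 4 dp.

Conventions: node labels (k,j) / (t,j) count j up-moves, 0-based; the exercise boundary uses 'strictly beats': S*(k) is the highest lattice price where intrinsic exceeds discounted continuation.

price = 17.3083
boundary = - - - 69.6245
tree:
17.3083
28.3125 6.0067
44.6053 11.7121 0.0000
66.3055 22.8369 0.0000 0.0000
82.8940 44.5285 0.0000 0.0000 0.0000

params: Δt=0.35775 u=1.31278 d=0.76174 q=0.47508 e^(-rΔt)=0.97701
t_4 payoffs: 82.8940 44.5285 0.0000 0.0000 0.0000
t_3: node(3,0) S=69.6245 payoff=66.3055 vs cont=63.1811 → 66.3055 [stop]  node(3,1) S=119.9898 payoff=15.9402 vs cont=22.8369 → 22.8369 [wait]  node(3,2) S=206.7888 payoff=0.0000 vs cont=0.0000 → 0.0000 [wait]  node(3,3) S=356.3770 payoff=0.0000 vs cont=0.0000 → 0.0000 [wait]  ⇒ S*(3)=69.6245
t_2: node(2,0) S=91.4015 payoff=44.5285 vs cont=44.6053 → 44.6053 [wait]  node(2,1) S=157.5200 payoff=0.0000 vs cont=11.7121 → 11.7121 [wait]  node(2,2) S=271.4678 payoff=0.0000 vs cont=0.0000 → 0.0000 [wait]  ⇒ S*(2)=-
t_1: node(1,0) S=119.9898 payoff=15.9402 vs cont=28.3125 → 28.3125 [wait]  node(1,1) S=206.7888 payoff=0.0000 vs cont=6.0067 → 6.0067 [wait]  ⇒ S*(1)=-
t_0: node(0,0) S=157.5200 payoff=0.0000 vs cont=17.3083 → 17.3083 [wait]  ⇒ S*(0)=-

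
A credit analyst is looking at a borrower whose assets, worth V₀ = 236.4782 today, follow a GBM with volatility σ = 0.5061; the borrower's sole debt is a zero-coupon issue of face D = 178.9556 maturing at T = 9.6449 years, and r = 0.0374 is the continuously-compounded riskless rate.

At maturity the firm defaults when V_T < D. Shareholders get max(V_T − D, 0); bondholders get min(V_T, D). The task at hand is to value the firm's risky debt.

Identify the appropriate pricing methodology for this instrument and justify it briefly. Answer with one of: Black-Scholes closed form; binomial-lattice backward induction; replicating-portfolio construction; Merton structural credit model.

framework: Merton structural credit model

Key observation: with the firm-asset dynamics (V₀ = 236.4782) and a single zero-coupon liability of face 178.9556 given, debt value, spread, and default probability all derive from the option view of the balance sheet.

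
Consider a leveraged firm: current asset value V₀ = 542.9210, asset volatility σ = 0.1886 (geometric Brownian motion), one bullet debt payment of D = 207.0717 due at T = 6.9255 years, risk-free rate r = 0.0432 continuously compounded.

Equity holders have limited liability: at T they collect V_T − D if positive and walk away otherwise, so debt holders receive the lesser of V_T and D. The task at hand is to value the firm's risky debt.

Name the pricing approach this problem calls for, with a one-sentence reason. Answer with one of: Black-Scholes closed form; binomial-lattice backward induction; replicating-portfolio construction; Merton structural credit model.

framework: Merton structural credit model

Key observation: the data describe a firm's assets (V₀ = 542.9210, GBM) and a single zero-coupon debt of face 207.0717, so credit quantities follow from equity-as-call in the structural model.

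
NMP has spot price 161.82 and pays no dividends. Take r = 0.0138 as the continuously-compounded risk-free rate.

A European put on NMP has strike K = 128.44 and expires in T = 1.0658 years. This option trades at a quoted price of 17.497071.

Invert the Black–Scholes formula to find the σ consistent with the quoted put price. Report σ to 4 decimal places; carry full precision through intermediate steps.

sigma = 0.5504

At σ = 0.5504 the Black–Scholes value reproduces the quote:
σ√T = 0.5504·√1.0658 = 0.568220
d₁ = (ln(S/K) + (r+σ²/2)T) / (σ√T) = (ln(161.82/128.44) + (0.0138+0.5504²/2)·1.0658) / 0.568220 = (0.231023 + 0.176145) / 0.568220 = 0.716567
d₂ = d₁ − σ√T = 0.716567 − 0.568220 = 0.148347
e^{−rT} = 0.985400
N(−d₁) = 0.236821,  N(−d₂) = 0.441034
V = K·e^{−rT}·N(−d₂) − S·N(−d₁) = 55.819381 − 38.322309 = 17.497071 (the quoted price), and the Black–Scholes price is strictly increasing in σ, so σ is unique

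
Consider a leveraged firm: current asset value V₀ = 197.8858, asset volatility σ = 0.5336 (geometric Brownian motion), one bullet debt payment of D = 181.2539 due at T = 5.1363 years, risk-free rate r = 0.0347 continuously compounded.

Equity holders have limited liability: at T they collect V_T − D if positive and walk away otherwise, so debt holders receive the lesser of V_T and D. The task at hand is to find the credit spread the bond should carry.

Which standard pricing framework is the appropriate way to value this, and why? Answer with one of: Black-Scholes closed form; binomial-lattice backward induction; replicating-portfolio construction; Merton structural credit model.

framework: Merton structural credit model

Key observation: assets follow a GBM and default happens iff V_T < 181.2539; valuing claims on that split (equity as a call, risky debt as the residual) is the structural model's definition.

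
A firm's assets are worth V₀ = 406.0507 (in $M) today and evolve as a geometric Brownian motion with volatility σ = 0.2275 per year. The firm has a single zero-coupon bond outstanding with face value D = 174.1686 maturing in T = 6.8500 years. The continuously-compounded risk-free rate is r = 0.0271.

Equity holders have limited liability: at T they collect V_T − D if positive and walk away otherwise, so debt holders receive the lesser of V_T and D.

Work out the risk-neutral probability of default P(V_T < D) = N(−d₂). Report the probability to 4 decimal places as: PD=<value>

PD=0.0756

Apply the equity-as-call identities (strike 174.1686, horizon 6.8500 years):
d₁ = [ln(V₀/D) + (r + σ²/2)T] / (σ√T)
   = [ln(406.0507/174.1686) + (0.0271 + 0.5·0.2275²)·6.8500] / (0.2275·√6.8500)
   = [0.846454 + 0.362900] / 0.595424 = 2.031079
d₂ = d₁ − σ√T = 2.031079 − 0.595424 = 1.435655
risk-neutral PD = N(−d₂) = N(-1.435655) = 0.075550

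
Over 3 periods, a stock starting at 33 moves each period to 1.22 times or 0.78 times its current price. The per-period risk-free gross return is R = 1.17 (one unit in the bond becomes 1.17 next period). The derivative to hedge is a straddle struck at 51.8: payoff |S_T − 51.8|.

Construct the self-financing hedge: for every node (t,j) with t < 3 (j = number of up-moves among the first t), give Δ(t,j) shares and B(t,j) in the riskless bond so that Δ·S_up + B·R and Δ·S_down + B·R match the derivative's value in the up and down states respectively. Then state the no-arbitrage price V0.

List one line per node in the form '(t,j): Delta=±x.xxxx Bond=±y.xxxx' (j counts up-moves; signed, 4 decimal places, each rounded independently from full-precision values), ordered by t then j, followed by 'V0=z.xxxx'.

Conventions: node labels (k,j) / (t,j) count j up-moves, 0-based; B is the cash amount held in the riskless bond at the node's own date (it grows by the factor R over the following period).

No-arbitrage ⇒ martingale measure with p* = (R−d)/(u−d) = 0.8864.
Payoffs at expiry: V(3,0)=36.1398, V(3,1)=27.3058, V(3,2)=13.4886, V(3,3)=8.1230
Node (2,0) S=20.0772: V=(p*·27.3058+(1−p*)·36.1398)/1.17=24.1963; Δ=(27.3058−36.1398)/(24.4942−15.6602)=-1.0000; B=V−Δ·S=44.2735
Node (2,1) S=31.4028: V=(p*·13.4886+(1−p*)·27.3058)/1.17=12.8707; Δ=(13.4886−27.3058)/(38.3114−24.4942)=-1.0000; B=V−Δ·S=44.2735
Node (2,2) S=49.1172: V=(p*·8.1230+(1−p*)·13.4886)/1.17=7.4639; Δ=(8.1230−13.4886)/(59.9230−38.3114)=-0.2483; B=V−Δ·S=19.6584
Node (1,0) S=25.7400: V=(p*·12.8707+(1−p*)·24.1963)/1.17=12.1006; Δ=(12.8707−24.1963)/(31.4028−20.0772)=-1.0000; B=V−Δ·S=37.8406
Node (1,1) S=40.2600: V=(p*·7.4639+(1−p*)·12.8707)/1.17=6.9045; Δ=(7.4639−12.8707)/(49.1172−31.4028)=-0.3052; B=V−Δ·S=19.1928
Node (0,0) S=33.0000: V=(p*·6.9045+(1−p*)·12.1006)/1.17=6.4060; Δ=(6.9045−12.1006)/(40.2600−25.7400)=-0.3579; B=V−Δ·S=18.2153
Verification: the root portfolio costs Δ(0,0)·S0 + B(0,0) = 6.4060, matching V0.

(0,0): Delta=-0.3579 Bond=18.2153
(1,0): Delta=-1.0000 Bond=37.8406
(1,1): Delta=-0.3052 Bond=19.1928
(2,0): Delta=-1.0000 Bond=44.2735
(2,1): Delta=-1.0000 Bond=44.2735
(2,2): Delta=-0.2483 Bond=19.6584
V0=6.4060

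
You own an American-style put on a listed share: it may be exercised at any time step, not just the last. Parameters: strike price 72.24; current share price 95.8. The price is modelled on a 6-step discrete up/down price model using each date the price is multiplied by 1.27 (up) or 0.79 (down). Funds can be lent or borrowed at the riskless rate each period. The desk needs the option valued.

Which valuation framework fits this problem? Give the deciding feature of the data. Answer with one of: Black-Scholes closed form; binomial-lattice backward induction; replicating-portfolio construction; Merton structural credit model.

framework: binomial-lattice backward induction

Key observation: an American put (K = 72.24, S₀ = 95.8) on a 6-date tree has no closed form — the optimal stopping decision is embedded and must be resolved recursively from expiry.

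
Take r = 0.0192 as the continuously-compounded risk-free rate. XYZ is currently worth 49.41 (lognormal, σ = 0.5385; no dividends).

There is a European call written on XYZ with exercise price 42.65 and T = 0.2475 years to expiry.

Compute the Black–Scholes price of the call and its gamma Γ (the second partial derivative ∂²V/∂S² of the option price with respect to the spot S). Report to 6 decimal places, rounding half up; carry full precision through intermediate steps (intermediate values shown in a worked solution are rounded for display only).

σ√T = 0.5385·√0.2475 = 0.267900
d₁ = (ln(S/K) + (r+σ²/2)T) / (σ√T) = (ln(49.41/42.65) + (0.0192+0.5385²/2)·0.2475) / 0.267900 = (0.147126 + 0.040637) / 0.267900 = 0.700868
d₂ = d₁ − σ√T = 0.700868 − 0.267900 = 0.432968
e^{−rT} = 0.995259
N(d₁) = 0.758307,  N(d₂) = 0.667481
Call price V = S·N(d₁) − K·e^{−rT}·N(d₂) = 37.467968 − 28.333103 = 9.134864
φ(d₁) = (1/√(2π))·e^{−d₁²/2} = 0.312064
Γ = φ(d₁) / (S·σ·√T) = 0.023575

price = 9.134864
Γ = 0.023575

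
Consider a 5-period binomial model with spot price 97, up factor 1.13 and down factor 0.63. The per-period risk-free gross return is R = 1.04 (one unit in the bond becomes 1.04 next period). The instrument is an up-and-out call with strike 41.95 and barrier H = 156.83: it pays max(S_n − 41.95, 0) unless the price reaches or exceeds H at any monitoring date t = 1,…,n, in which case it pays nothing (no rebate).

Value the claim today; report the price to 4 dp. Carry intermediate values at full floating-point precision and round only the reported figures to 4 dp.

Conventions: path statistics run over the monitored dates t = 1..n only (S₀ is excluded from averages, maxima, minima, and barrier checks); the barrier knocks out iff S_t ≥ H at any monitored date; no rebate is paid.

price = 17.4321

With p* = (R−d)/(u−d) = 0.8200, sum probability × payoff across the paths and divide by R^5.
Enumerate all 2^5 = 32 price paths (U = up ×1.13, D = down ×0.63); each path with k up-moves has probability p*^k·(1−p*)^(5−k).
DDDDD: M=61.1100, payoff=0.0000, prob=0.000189
UDDDD: M=109.6100, payoff=0.0000, prob=0.000861
DUDDD: M=69.0543, payoff=0.0000, prob=0.000861
UUDDD: M=123.8593, payoff=0.0000, prob=0.003921
DDUDD: M=61.1100, payoff=0.0000, prob=0.000861
UDUDD: M=109.6100, payoff=0.0000, prob=0.003921
DUUDD: M=78.0314, payoff=0.0000, prob=0.003921
UUUDD: M=139.9610, payoff=13.6005, prob=0.017864
DDDUD: M=61.1100, payoff=0.0000, prob=0.000861
UDDUD: M=109.6100, payoff=0.0000, prob=0.003921
DUDUD: M=69.0543, payoff=0.0000, prob=0.003921
UUDUD: M=123.8593, payoff=13.6005, prob=0.017864
DDUUD: M=61.1100, payoff=0.0000, prob=0.003921
UDUUD: M=109.6100, payoff=13.6005, prob=0.017864
DUUUD: M=88.1754, payoff=13.6005, prob=0.017864
UUUUD: M=158.1559, payoff=0.0000, prob=0.081382
DDDDU: M=61.1100, payoff=0.0000, prob=0.000861
UDDDU: M=109.6100, payoff=0.0000, prob=0.003921
DUDDU: M=69.0543, payoff=0.0000, prob=0.003921
UUDDU: M=123.8593, payoff=13.6005, prob=0.017864
DDUDU: M=61.1100, payoff=0.0000, prob=0.003921
UDUDU: M=109.6100, payoff=13.6005, prob=0.017864
DUUDU: M=78.0314, payoff=13.6005, prob=0.017864
UUUDU: M=139.9610, payoff=57.6882, prob=0.081382
DDDUU: M=61.1100, payoff=0.0000, prob=0.003921
UDDUU: M=109.6100, payoff=13.6005, prob=0.017864
DUDUU: M=69.0543, payoff=13.6005, prob=0.017864
UUDUU: M=123.8593, payoff=57.6882, prob=0.081382
DDUUU: M=61.1100, payoff=13.6005, prob=0.017864
UDUUU: M=109.6100, payoff=57.6882, prob=0.081382
DUUUU: M=99.6382, payoff=57.6882, prob=0.081382
UUUUU: M=178.7162, payoff=0.0000, prob=0.370740
Price = Σ prob·payoff / R^5 = 21.208761 / 1.216653 = 17.4321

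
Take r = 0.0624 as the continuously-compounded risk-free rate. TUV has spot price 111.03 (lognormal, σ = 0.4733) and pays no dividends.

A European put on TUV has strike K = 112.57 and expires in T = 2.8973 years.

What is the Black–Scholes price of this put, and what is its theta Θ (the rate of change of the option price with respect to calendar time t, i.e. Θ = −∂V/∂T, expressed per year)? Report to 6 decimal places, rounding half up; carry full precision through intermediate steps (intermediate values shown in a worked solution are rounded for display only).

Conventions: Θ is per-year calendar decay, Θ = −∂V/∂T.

σ√T = 0.4733·√2.8973 = 0.805626
d₁ = (ln(S/K) + (r+σ²/2)T) / (σ√T) = (ln(111.03/112.57) + (0.0624+0.4733²/2)·2.8973) / 0.805626 = (-0.013775 + 0.505308) / 0.805626 = 0.610126
d₂ = d₁ − σ√T = 0.610126 − 0.805626 = -0.195500
e^{−rT} = 0.834609
N(−d₁) = 0.270889,  N(−d₂) = 0.577499
Put price V = K·e^{−rT}·N(−d₂) − S·N(−d₁) = 54.257182 − 30.076830 = 24.180351
φ(d₁) = (1/√(2π))·e^{−d₁²/2} = 0.331189
Θ = −S·φ(d₁)·σ/(2√T) + r·K·e^{−rT}·N(−d₂) = −5.112418 + 3.385648 = -1.726770

price = 24.180351
Θ = -1.726770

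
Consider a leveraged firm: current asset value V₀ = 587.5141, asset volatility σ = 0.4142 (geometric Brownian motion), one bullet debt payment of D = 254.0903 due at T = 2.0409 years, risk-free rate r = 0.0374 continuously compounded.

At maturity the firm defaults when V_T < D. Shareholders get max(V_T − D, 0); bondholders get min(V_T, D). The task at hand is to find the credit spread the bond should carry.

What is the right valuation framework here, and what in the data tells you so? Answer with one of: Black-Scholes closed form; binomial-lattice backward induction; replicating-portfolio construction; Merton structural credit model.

framework: Merton structural credit model

Key observation: a levered firm with one bullet debt due at 2.0409 years is the canonical structural-credit setup: equity is a call on the firm's assets struck at the face value.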